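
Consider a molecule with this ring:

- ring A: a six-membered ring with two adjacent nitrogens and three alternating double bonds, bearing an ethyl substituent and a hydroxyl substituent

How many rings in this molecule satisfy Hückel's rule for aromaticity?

Ring A has a continuous p-orbital overlap around the ring; 3 ring double bonds give 6 π electrons. That satisfies 4n+2 with n=1, so ring A is aromatic (pyridazine).

1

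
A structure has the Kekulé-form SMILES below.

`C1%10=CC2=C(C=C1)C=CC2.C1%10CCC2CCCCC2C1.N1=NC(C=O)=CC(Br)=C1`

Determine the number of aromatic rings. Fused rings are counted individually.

The SMILES encodes a six-membered carbon ring with three alternating C=C double bonds, fused to a five-membered carbon ring containing one C=C double bond and one sp³ carbon; two fused six-membered saturated carbon rings; a six-membered ring with two adjacent nitrogens and three alternating double bonds.
The 6-membered ring is planar and fully conjugated; 3 ring double bonds give 6 π electrons. That satisfies 4n+2 with n=1, so it is aromatic (benzene ring).
The 5-membered ring has one sp³ carbon, so it is not fully conjugated — not aromatic (cyclopentene ring).
The second 6-membered ring has only sp³ atoms, so it is not fully conjugated — not aromatic (cyclohexane ring).
The third 6-membered ring has only sp³ atoms, so it is not fully conjugated — not aromatic (cyclohexane ring).
The 6-membered ring with two nitrogens (1,2) is planar and fully conjugated; 3 ring double bonds give 6 π electrons. Since 6 = 4n+2 (n=1), it is aromatic (pyridazine).
2 of the 5 rings are aromatic. Total: 2.

2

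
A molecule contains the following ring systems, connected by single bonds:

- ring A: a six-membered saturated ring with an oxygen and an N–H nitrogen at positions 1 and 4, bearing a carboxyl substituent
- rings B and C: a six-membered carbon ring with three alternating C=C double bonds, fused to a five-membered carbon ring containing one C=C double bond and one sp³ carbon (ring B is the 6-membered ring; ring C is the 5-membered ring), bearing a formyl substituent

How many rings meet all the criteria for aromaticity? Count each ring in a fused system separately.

Ring A has only sp³ atoms, so it is not fully conjugated — not aromatic (morpholine).
Ring B is fully conjugated (every ring atom contributes a p orbital); 3 ring double bonds give 6 π electrons. 6 = 4(1)+2, so ring B is aromatic (benzene ring).
Ring C has one sp³ carbon, so it is not fully conjugated — not aromatic (cyclopentene ring).
Aromatic: B. Total: 1.

1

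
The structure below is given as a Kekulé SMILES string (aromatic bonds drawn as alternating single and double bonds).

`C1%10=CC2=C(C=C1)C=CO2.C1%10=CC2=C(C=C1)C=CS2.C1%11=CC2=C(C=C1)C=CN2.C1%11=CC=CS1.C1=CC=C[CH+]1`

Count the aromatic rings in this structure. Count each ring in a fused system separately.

The SMILES encodes a six-membered carbon ring with three alternating C=C double bonds, fused to a five-membered ring containing one oxygen and two C=C double bonds; a six-membered carbon ring with three alternating C=C double bonds, fused to a five-membered ring containing one sulfur and two C=C double bonds; a six-membered carbon ring with three alternating C=C double bonds, fused to a five-membered ring containing one N–H nitrogen and two C=C double bonds; a five-membered ring of four carbons and one sulfur, with two C=C double bonds; a five-membered all-carbon ring bearing a positive charge on one carbon, with two C=C double bonds.
The fused 6/5-membered bicyclic (with one oxygen) is a single π system with 9 sp² atoms and 10 π electrons from ring double bonds plus a heteroatom lone pair. 10 = 4(2)+2, so the system is aromatic and both rings count as aromatic (benzofuran).
The fused 6/5-membered bicyclic (with one sulfur) is a single π system with 9 sp² atoms and 10 π electrons from ring double bonds plus a heteroatom lone pair. 10 = 4(2)+2, so the system is aromatic and both rings count as aromatic (benzothiophene).
The fused 6/5-membered bicyclic (with one N–H) is a single π system with 9 sp² atoms and 10 π electrons from ring double bonds plus a heteroatom lone pair. 10 = 4(2)+2, so the system is aromatic and both rings count as aromatic (indole).
The 5-membered ring with one sulfur has a continuous p-orbital overlap around the ring; 2 ring double bonds (4 π electrons) plus a heteroatom lone pair (2) give 6 π electrons. Since 6 = 4n+2 (n=1), it is aromatic (thiophene).
The 5-membered ring has only sp² ring atoms; a planar conformation would have a fully conjugated π system of 4 electrons. But 4 = 4(1), which is 4n not 4n+2, so it is not aromatic (cyclopentadienyl cation).
7 of the 8 rings are aromatic. Total: 7.

7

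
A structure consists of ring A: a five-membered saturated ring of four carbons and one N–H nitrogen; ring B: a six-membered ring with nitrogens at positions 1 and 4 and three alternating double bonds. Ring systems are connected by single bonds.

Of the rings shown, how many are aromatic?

1

Ring A has only sp³ atoms, so it is not fully conjugated — not aromatic (pyrrolidine).
Ring B is fully conjugated (every ring atom contributes a p orbital); 3 ring double bonds give 6 π electrons. Since 6 = 4n+2 (n=1), ring B is aromatic (pyrazine).
Aromatic: B. Total: 1.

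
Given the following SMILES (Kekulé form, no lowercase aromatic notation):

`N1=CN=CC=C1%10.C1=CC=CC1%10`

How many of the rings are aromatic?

The SMILES encodes a six-membered ring with nitrogens at positions 1 and 3 and three alternating double bonds; a five-membered carbon ring with two conjugated C=C double bonds and one sp³ carbon.
The 6-membered ring with two nitrogens (1,3) is fully conjugated (every ring atom contributes a p orbital); 3 ring double bonds give 6 π electrons. 6 = 4(1)+2, so it is aromatic (pyrimidine).
The 5-membered ring has one sp³ carbon, so it is not fully conjugated — not aromatic (cyclopentadiene).
1 of the 2 rings is aromatic. Total: 1.

1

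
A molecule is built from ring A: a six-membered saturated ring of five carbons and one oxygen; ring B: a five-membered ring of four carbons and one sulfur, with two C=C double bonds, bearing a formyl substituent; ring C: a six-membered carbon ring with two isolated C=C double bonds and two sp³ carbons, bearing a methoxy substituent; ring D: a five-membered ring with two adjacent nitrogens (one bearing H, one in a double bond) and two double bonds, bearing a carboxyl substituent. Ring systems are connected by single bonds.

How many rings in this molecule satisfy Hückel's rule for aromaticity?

Ring A has only sp³ atoms, so it is not fully conjugated — not aromatic (tetrahydropyran).
Ring B is planar and fully conjugated; 2 ring double bonds (4 π electrons) plus a heteroatom lone pair (2) give 6 π electrons. 6 = 4(1)+2, so ring B is aromatic (thiophene).
Ring C has two sp³ carbons, so it is not fully conjugated — not aromatic (1,4-cyclohexadiene).
Ring D is fully conjugated (every ring atom contributes a p orbital); 2 ring double bonds (4 π electrons) plus a heteroatom lone pair (2) give 6 π electrons. That satisfies 4n+2 with n=1, so ring D is aromatic (pyrazole).
Aromatic: B, D. Total: 2.

2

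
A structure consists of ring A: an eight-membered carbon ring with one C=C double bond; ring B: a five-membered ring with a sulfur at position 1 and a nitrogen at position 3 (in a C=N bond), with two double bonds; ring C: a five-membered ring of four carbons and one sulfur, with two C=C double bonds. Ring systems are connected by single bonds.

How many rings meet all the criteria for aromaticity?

2

Ring A has six sp³ carbons, so it is not fully conjugated — not aromatic (cyclooctene).
Ring B is planar and fully conjugated; 2 ring double bonds (4 π electrons) plus a heteroatom lone pair (2) give 6 π electrons. That satisfies 4n+2 with n=1, so ring B is aromatic (thiazole).
Ring C is fully conjugated (every ring atom contributes a p orbital); 2 ring double bonds (4 π electrons) plus a heteroatom lone pair (2) give 6 π electrons. That satisfies 4n+2 with n=1, so ring C is aromatic (thiophene).
Aromatic: B, C. Total: 2.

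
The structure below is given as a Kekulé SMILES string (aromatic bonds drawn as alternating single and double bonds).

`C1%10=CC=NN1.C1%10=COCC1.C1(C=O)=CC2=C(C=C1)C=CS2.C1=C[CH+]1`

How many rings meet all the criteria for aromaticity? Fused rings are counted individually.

The SMILES encodes a five-membered ring with two adjacent nitrogens (one bearing H, one in a double bond) and two double bonds; a five-membered ring of four carbons and one oxygen, with one C=C double bond and two sp³ carbons; a six-membered carbon ring with three alternating C=C double bonds, fused to a five-membered ring containing one sulfur and two C=C double bonds; a three-membered all-carbon ring bearing a positive charge on one carbon, with one C=C double bond.
The 5-membered ring with two adjacent nitrogens (one N–H, one =N–) is planar and fully conjugated; 2 ring double bonds (4 π electrons) plus a heteroatom lone pair (2) give 6 π electrons. 6 = 4(1)+2, so it is aromatic (pyrazole).
The 5-membered ring with one oxygen has two sp³ carbons, so it is not fully conjugated — not aromatic (2,3-dihydrofuran).
The fused 6/5-membered bicyclic (with one sulfur) is a single π system with 9 sp² atoms and 10 π electrons from ring double bonds plus a heteroatom lone pair. 10 = 4(2)+2, so the system is aromatic and both rings count as aromatic (benzothiophene).
The 3-membered ring has a continuous p-orbital overlap around the ring; 1 ring double bond (2 π electrons) plus the carbocation's empty p orbital (0, but keeps the ring conjugated) give 2 π electrons. Since 2 = 4n+2 (n=0), it is aromatic (cyclopropenyl cation).
4 of the 5 rings are aromatic. Total: 4.

4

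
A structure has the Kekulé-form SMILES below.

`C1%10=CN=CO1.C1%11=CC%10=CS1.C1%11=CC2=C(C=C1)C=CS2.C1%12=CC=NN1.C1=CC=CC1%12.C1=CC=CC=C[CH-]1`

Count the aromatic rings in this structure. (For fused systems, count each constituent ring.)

5

The SMILES encodes a five-membered ring with an oxygen at position 1 and a nitrogen at position 3 (in a C=N bond), with two double bonds; a five-membered ring of four carbons and one sulfur, with two C=C double bonds; a six-membered carbon ring with three alternating C=C double bonds, fused to a five-membered ring containing one sulfur and two C=C double bonds; a five-membered ring with two adjacent nitrogens (one bearing H, one in a double bond) and two double bonds; a five-membered carbon ring with two conjugated C=C double bonds and one sp³ carbon; a seven-membered all-carbon ring bearing a negative charge on one carbon, with three C=C double bonds.
The 5-membered ring with one oxygen and one =N– is fully conjugated (every ring atom contributes a p orbital); 2 ring double bonds (4 π electrons) plus a heteroatom lone pair (2) give 6 π electrons. That satisfies 4n+2 with n=1, so it is aromatic (oxazole).
The 5-membered ring with one sulfur has a continuous p-orbital overlap around the ring; 2 ring double bonds (4 π electrons) plus a heteroatom lone pair (2) give 6 π electrons. Since 6 = 4n+2 (n=1), it is aromatic (thiophene).
The fused 6/5-membered bicyclic (with one sulfur) is a single π system with 9 sp² atoms and 10 π electrons from ring double bonds plus a heteroatom lone pair. 10 = 4(2)+2, so the system is aromatic and both rings count as aromatic (benzothiophene).
The 5-membered ring with two adjacent nitrogens (one N–H, one =N–) has a continuous p-orbital overlap around the ring; 2 ring double bonds (4 π electrons) plus a heteroatom lone pair (2) give 6 π electrons. That satisfies 4n+2 with n=1, so it is aromatic (pyrazole).
The 5-membered ring has one sp³ carbon, so it is not fully conjugated — not aromatic (cyclopentadiene).
The 7-membered ring has only sp² ring atoms; a planar conformation would have a fully conjugated π system of 8 electrons. But 8 = 4(2), which is 4n not 4n+2, so it is not aromatic (cycloheptatrienyl anion).
5 of the 7 rings are aromatic. Total: 5.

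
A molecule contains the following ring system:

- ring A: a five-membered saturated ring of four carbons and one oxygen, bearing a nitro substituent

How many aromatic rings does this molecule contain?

Ring A has only sp³ atoms, so it is not fully conjugated — not aromatic (tetrahydrofuran).

0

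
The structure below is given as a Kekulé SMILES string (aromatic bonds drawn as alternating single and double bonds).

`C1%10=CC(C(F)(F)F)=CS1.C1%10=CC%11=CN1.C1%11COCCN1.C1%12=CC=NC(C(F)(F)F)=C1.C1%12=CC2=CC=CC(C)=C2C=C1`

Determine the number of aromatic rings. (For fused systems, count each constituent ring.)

5

The SMILES encodes a five-membered ring of four carbons and one sulfur, with two C=C double bonds; a five-membered ring of four carbons and one nitrogen bearing a hydrogen, with two C=C double bonds; a six-membered saturated ring with an oxygen and an N–H nitrogen at positions 1 and 4; a six-membered ring of five carbons and one nitrogen with three alternating double bonds; two fused six-membered carbon rings, each with three alternating C=C double bonds.
The 5-membered ring with one sulfur is fully conjugated (every ring atom contributes a p orbital); 2 ring double bonds (4 π electrons) plus a heteroatom lone pair (2) give 6 π electrons. Since 6 = 4n+2 (n=1), it is aromatic (thiophene).
The 5-membered ring with one N–H is planar and fully conjugated; 2 ring double bonds (4 π electrons) plus a heteroatom lone pair (2) give 6 π electrons. Since 6 = 4n+2 (n=1), it is aromatic (pyrrole).
The 6-membered ring with one oxygen and one N–H (1,4) has only sp³ atoms, so it is not fully conjugated — not aromatic (morpholine).
The 6-membered ring with one nitrogen is planar and fully conjugated; 3 ring double bonds give 6 π electrons. Since 6 = 4n+2 (n=1), it is aromatic (pyridine).
The fused 6/6-membered bicyclic is a single π system with 10 sp² atoms and 10 π electrons from ring double bonds. 10 = 4(2)+2, so the system is aromatic and both rings count as aromatic (naphthalene).
5 of the 6 rings are aromatic. Total: 5.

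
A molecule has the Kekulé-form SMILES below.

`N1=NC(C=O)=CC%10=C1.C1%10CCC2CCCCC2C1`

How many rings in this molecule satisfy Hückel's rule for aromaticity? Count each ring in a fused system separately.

1

The SMILES encodes a six-membered ring with two adjacent nitrogens and three alternating double bonds; two fused six-membered saturated carbon rings.
The 6-membered ring with two nitrogens (1,2) is planar and fully conjugated; 3 ring double bonds give 6 π electrons. 6 = 4(1)+2, so it is aromatic (pyridazine).
The 6-membered ring has only sp³ atoms, so it is not fully conjugated — not aromatic (cyclohexane ring).
The second 6-membered ring has only sp³ atoms, so it is not fully conjugated — not aromatic (cyclohexane ring).
1 of the 3 rings is aromatic. Total: 1.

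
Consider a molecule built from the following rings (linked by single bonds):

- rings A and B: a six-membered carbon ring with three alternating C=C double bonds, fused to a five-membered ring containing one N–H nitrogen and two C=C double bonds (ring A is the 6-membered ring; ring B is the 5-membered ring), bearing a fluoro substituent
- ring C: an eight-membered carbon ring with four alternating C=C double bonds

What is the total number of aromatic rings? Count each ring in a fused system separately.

2

Rings A and B form a fused bicyclic system (with one N–H) with 9 sp² atoms and 10 π electrons from ring double bonds plus a heteroatom lone pair. 10 = 4(2)+2, so the system is aromatic and both rings count as aromatic (indole).
Ring C has only sp² ring atoms; a planar conformation would have a fully conjugated π system of 8 electrons. But 8 = 4(2), which is 4n not 4n+2, so ring C is not aromatic (cyclooctatetraene) — cyclooctatetraene distorts into a non-planar tub to avoid antiaromaticity.
Aromatic: A, B. Total: 2.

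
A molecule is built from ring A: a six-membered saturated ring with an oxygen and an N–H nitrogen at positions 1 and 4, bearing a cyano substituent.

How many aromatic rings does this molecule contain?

0

Ring A has only sp³ atoms, so it is not fully conjugated — not aromatic (morpholine).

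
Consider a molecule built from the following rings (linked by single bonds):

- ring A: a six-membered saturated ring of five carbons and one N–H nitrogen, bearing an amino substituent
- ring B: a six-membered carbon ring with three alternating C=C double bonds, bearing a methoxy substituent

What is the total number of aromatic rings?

1

Ring A has only sp³ atoms, so it is not fully conjugated — not aromatic (piperidine).
Ring B is planar and fully conjugated; 3 ring double bonds give 6 π electrons. Since 6 = 4n+2 (n=1), ring B is aromatic (benzene).
Aromatic: B. Total: 1.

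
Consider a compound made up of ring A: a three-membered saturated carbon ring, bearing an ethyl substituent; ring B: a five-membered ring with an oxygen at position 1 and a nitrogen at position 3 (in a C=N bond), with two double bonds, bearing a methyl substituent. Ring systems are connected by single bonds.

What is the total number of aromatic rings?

1

Ring A has only sp³ atoms, so it is not fully conjugated — not aromatic (cyclopropane).
Ring B is fully conjugated (every ring atom contributes a p orbital); 2 ring double bonds (4 π electrons) plus a heteroatom lone pair (2) give 6 π electrons. Since 6 = 4n+2 (n=1), ring B is aromatic (oxazole).
Aromatic: B. Total: 1.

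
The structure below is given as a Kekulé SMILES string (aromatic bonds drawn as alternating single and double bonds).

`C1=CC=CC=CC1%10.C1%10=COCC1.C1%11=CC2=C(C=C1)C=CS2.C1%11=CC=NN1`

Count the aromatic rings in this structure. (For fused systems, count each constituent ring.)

The SMILES encodes a seven-membered carbon ring with three C=C double bonds and one sp³ carbon; a five-membered ring of four carbons and one oxygen, with one C=C double bond and two sp³ carbons; a six-membered carbon ring with three alternating C=C double bonds, fused to a five-membered ring containing one sulfur and two C=C double bonds; a five-membered ring with two adjacent nitrogens (one bearing H, one in a double bond) and two double bonds.
The 7-membered ring has one sp³ carbon, so it is not fully conjugated — not aromatic (cycloheptatriene).
The 5-membered ring with one oxygen has two sp³ carbons, so it is not fully conjugated — not aromatic (2,3-dihydrofuran).
The fused 6/5-membered bicyclic (with one sulfur) is a single π system with 9 sp² atoms and 10 π electrons from ring double bonds plus a heteroatom lone pair. 10 = 4(2)+2, so the system is aromatic and both rings count as aromatic (benzothiophene).
The 5-membered ring with two adjacent nitrogens (one N–H, one =N–) is fully conjugated (every ring atom contributes a p orbital); 2 ring double bonds (4 π electrons) plus a heteroatom lone pair (2) give 6 π electrons. 6 = 4(1)+2, so it is aromatic (pyrazole).
3 of the 5 rings are aromatic. Total: 3.

3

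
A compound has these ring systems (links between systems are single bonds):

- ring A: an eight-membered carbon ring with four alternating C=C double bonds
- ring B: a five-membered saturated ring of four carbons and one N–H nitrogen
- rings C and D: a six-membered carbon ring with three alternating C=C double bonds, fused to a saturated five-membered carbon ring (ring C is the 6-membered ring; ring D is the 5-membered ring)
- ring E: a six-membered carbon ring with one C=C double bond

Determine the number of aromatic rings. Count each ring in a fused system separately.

1

Ring A has only sp² ring atoms; a planar conformation would have a fully conjugated π system of 8 electrons. But 8 = 4(2), which is 4n not 4n+2, so ring A is not aromatic (cyclooctatetraene) — cyclooctatetraene distorts into a non-planar tub to avoid antiaromaticity.
Ring B has only sp³ atoms, so it is not fully conjugated — not aromatic (pyrrolidine).
Ring C has a continuous p-orbital overlap around the ring; 3 ring double bonds give 6 π electrons. That satisfies 4n+2 with n=1, so ring C is aromatic (benzene ring).
Ring D has three sp³ carbons, so it is not fully conjugated — not aromatic (cyclopentane ring).
Ring E has four sp³ carbons, so it is not fully conjugated — not aromatic (cyclohexene).
Aromatic: C. Total: 1.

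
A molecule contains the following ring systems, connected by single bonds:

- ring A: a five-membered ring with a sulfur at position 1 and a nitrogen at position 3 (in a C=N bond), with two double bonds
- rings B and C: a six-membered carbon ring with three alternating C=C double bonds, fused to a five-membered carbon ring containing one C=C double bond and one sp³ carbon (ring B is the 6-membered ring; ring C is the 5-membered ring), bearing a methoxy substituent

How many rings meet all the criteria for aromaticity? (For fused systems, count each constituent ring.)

2

Ring A is planar and fully conjugated; 2 ring double bonds (4 π electrons) plus a heteroatom lone pair (2) give 6 π electrons. Since 6 = 4n+2 (n=1), ring A is aromatic (thiazole).
Ring B has a continuous p-orbital overlap around the ring; 3 ring double bonds give 6 π electrons. Since 6 = 4n+2 (n=1), ring B is aromatic (benzene ring).
Ring C has one sp³ carbon, so it is not fully conjugated — not aromatic (cyclopentene ring).
Aromatic: A, B. Total: 2.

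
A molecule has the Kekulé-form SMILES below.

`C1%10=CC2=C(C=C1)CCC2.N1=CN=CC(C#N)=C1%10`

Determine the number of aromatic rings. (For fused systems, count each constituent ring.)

The SMILES encodes a six-membered carbon ring with three alternating C=C double bonds, fused to a saturated five-membered carbon ring; a six-membered ring with nitrogens at positions 1 and 3 and three alternating double bonds.
The 6-membered ring is planar and fully conjugated; 3 ring double bonds give 6 π electrons. 6 = 4(1)+2, so it is aromatic (benzene ring).
The 5-membered ring has three sp³ carbons, so it is not fully conjugated — not aromatic (cyclopentane ring).
The 6-membered ring with two nitrogens (1,3) is fully conjugated (every ring atom contributes a p orbital); 3 ring double bonds give 6 π electrons. That satisfies 4n+2 with n=1, so it is aromatic (pyrimidine).
2 of the 3 rings are aromatic. Total: 2.

2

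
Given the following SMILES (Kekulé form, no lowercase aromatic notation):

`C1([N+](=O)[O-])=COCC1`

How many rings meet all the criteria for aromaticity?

The SMILES encodes a five-membered ring of four carbons and one oxygen, with one C=C double bond and two sp³ carbons.
The 5-membered ring with one oxygen has two sp³ carbons, so it is not fully conjugated — not aromatic (2,3-dihydrofuran).

0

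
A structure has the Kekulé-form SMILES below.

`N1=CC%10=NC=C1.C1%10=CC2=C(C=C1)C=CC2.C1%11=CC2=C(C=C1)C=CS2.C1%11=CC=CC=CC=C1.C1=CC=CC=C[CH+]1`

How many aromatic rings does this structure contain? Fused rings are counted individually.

5

The SMILES encodes a six-membered ring with nitrogens at positions 1 and 4 and three alternating double bonds; a six-membered carbon ring with three alternating C=C double bonds, fused to a five-membered carbon ring containing one C=C double bond and one sp³ carbon; a six-membered carbon ring with three alternating C=C double bonds, fused to a five-membered ring containing one sulfur and two C=C double bonds; an eight-membered carbon ring with four alternating C=C double bonds; a seven-membered all-carbon ring bearing a positive charge on one carbon, with three C=C double bonds.
The 6-membered ring with two nitrogens (1,4) has a continuous p-orbital overlap around the ring; 3 ring double bonds give 6 π electrons. Since 6 = 4n+2 (n=1), it is aromatic (pyrazine).
The 6-membered ring is planar and fully conjugated; 3 ring double bonds give 6 π electrons. 6 = 4(1)+2, so it is aromatic (benzene ring).
The 5-membered ring has one sp³ carbon, so it is not fully conjugated — not aromatic (cyclopentene ring).
The fused 6/5-membered bicyclic (with one sulfur) is a single π system with 9 sp² atoms and 10 π electrons from ring double bonds plus a heteroatom lone pair. 10 = 4(2)+2, so the system is aromatic and both rings count as aromatic (benzothiophene).
The 8-membered ring has only sp² ring atoms; a planar conformation would have a fully conjugated π system of 8 electrons. But 8 = 4(2), which is 4n not 4n+2, so it is not aromatic (cyclooctatetraene) — cyclooctatetraene distorts into a non-planar tub to avoid antiaromaticity.
The 7-membered ring has a continuous p-orbital overlap around the ring; 3 ring double bonds (6 π electrons) plus the carbocation's empty p orbital (0, but keeps the ring conjugated) give 6 π electrons. 6 = 4(1)+2, so it is aromatic (tropylium cation).
5 of the 7 rings are aromatic. Total: 5.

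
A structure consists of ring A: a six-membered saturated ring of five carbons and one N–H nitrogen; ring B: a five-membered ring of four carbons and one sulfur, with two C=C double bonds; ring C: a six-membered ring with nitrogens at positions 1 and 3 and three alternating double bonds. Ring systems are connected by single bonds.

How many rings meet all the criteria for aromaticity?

Ring A has only sp³ atoms, so it is not fully conjugated — not aromatic (piperidine).
Ring B has a continuous p-orbital overlap around the ring; 2 ring double bonds (4 π electrons) plus a heteroatom lone pair (2) give 6 π electrons. That satisfies 4n+2 with n=1, so ring B is aromatic (thiophene).
Ring C has a continuous p-orbital overlap around the ring; 3 ring double bonds give 6 π electrons. 6 = 4(1)+2, so ring C is aromatic (pyrimidine).
Aromatic: B, C. Total: 2.

2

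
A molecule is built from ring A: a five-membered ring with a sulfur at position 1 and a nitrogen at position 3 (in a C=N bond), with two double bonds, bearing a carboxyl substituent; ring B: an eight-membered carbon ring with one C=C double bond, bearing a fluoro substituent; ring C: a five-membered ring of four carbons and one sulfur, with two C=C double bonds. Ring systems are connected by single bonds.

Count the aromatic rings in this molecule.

2

Ring A is planar and fully conjugated; 2 ring double bonds (4 π electrons) plus a heteroatom lone pair (2) give 6 π electrons. 6 = 4(1)+2, so ring A is aromatic (thiazole).
Ring B has six sp³ carbons, so it is not fully conjugated — not aromatic (cyclooctene).
Ring C has a continuous p-orbital overlap around the ring; 2 ring double bonds (4 π electrons) plus a heteroatom lone pair (2) give 6 π electrons. That satisfies 4n+2 with n=1, so ring C is aromatic (thiophene).
Aromatic: A, C. Total: 2.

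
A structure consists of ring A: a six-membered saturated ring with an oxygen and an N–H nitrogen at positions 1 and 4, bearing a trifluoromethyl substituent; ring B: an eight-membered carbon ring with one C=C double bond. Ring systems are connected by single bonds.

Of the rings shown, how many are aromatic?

Ring A has only sp³ atoms, so it is not fully conjugated — not aromatic (morpholine).
Ring B has six sp³ carbons, so it is not fully conjugated — not aromatic (cyclooctene).
No ring is aromatic. Total: 0.

0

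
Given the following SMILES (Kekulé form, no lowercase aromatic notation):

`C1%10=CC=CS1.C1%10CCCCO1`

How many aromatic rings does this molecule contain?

The SMILES encodes a five-membered ring of four carbons and one sulfur, with two C=C double bonds; a six-membered saturated ring of five carbons and one oxygen.
The 5-membered ring with one sulfur is planar and fully conjugated; 2 ring double bonds (4 π electrons) plus a heteroatom lone pair (2) give 6 π electrons. 6 = 4(1)+2, so it is aromatic (thiophene).
The 6-membered ring with one oxygen has only sp³ atoms, so it is not fully conjugated — not aromatic (tetrahydropyran).
1 of the 2 rings is aromatic. Total: 1.

1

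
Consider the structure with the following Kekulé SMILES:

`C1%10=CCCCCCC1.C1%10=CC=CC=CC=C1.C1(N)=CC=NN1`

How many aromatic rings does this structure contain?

1

The SMILES encodes an eight-membered carbon ring with one C=C double bond; an eight-membered carbon ring with four alternating C=C double bonds; a five-membered ring with two adjacent nitrogens (one bearing H, one in a double bond) and two double bonds.
The 8-membered ring has six sp³ carbons, so it is not fully conjugated — not aromatic (cyclooctene).
The second 8-membered ring has only sp² ring atoms; a planar conformation would have a fully conjugated π system of 8 electrons. But 8 = 4(2), which is 4n not 4n+2, so it is not aromatic (cyclooctatetraene) — cyclooctatetraene distorts into a non-planar tub to avoid antiaromaticity.
The 5-membered ring with two adjacent nitrogens (one N–H, one =N–) is fully conjugated (every ring atom contributes a p orbital); 2 ring double bonds (4 π electrons) plus a heteroatom lone pair (2) give 6 π electrons. That satisfies 4n+2 with n=1, so it is aromatic (pyrazole).
1 of the 3 rings is aromatic. Total: 1.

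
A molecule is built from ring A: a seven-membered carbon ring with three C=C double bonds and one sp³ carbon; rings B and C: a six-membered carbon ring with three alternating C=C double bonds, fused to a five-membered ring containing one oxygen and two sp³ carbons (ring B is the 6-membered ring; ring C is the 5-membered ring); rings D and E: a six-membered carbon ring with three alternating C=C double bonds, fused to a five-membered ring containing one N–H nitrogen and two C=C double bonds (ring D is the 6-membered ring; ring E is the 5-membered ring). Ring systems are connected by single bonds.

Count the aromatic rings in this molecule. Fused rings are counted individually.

Ring A has one sp³ carbon, so it is not fully conjugated — not aromatic (cycloheptatriene).
Ring B has a continuous p-orbital overlap around the ring; 3 ring double bonds give 6 π electrons. 6 = 4(1)+2, so ring B is aromatic (benzene ring).
Ring C has two sp³ carbons, so it is not fully conjugated — not aromatic (oxolane ring).
Rings D and E form a fused bicyclic system (with one N–H) with 9 sp² atoms and 10 π electrons from ring double bonds plus a heteroatom lone pair. 10 = 4(2)+2, so the system is aromatic and both rings count as aromatic (indole).
Aromatic: B, D, E. Total: 3.

3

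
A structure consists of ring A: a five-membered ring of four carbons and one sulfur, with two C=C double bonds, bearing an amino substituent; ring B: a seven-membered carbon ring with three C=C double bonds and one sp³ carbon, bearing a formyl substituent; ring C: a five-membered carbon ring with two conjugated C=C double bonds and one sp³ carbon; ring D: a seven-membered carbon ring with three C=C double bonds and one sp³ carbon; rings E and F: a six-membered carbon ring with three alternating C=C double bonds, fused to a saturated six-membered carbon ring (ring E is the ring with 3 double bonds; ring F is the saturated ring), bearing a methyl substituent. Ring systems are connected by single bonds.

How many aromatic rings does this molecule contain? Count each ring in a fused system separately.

2

Ring A has a continuous p-orbital overlap around the ring; 2 ring double bonds (4 π electrons) plus a heteroatom lone pair (2) give 6 π electrons. That satisfies 4n+2 with n=1, so ring A is aromatic (thiophene).
Ring B has one sp³ carbon, so it is not fully conjugated — not aromatic (cycloheptatriene).
Ring C has one sp³ carbon, so it is not fully conjugated — not aromatic (cyclopentadiene).
Ring D has one sp³ carbon, so it is not fully conjugated — not aromatic (cycloheptatriene).
Ring E has a continuous p-orbital overlap around the ring; 3 ring double bonds give 6 π electrons. Since 6 = 4n+2 (n=1), ring E is aromatic (benzene ring).
Ring F has four sp³ carbons, so it is not fully conjugated — not aromatic (cyclohexane ring).
Aromatic: A, E. Total: 2.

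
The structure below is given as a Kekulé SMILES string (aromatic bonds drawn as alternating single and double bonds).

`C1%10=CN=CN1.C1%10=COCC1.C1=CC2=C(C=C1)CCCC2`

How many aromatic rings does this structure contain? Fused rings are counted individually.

The SMILES encodes a five-membered ring with nitrogens at positions 1 and 3 (one bearing H, one in a C=N bond) and two double bonds; a five-membered ring of four carbons and one oxygen, with one C=C double bond and two sp³ carbons; a six-membered carbon ring with three alternating C=C double bonds, fused to a saturated six-membered carbon ring.
The 5-membered ring with two nitrogens (one N–H, one =N–) is fully conjugated (every ring atom contributes a p orbital); 2 ring double bonds (4 π electrons) plus a heteroatom lone pair (2) give 6 π electrons. That satisfies 4n+2 with n=1, so it is aromatic (imidazole).
The 5-membered ring with one oxygen has two sp³ carbons, so it is not fully conjugated — not aromatic (2,3-dihydrofuran).
The 6-membered ring is fully conjugated (every ring atom contributes a p orbital); 3 ring double bonds give 6 π electrons. Since 6 = 4n+2 (n=1), it is aromatic (benzene ring).
The second 6-membered ring has four sp³ carbons, so it is not fully conjugated — not aromatic (cyclohexane ring).
2 of the 4 rings are aromatic. Total: 2.

2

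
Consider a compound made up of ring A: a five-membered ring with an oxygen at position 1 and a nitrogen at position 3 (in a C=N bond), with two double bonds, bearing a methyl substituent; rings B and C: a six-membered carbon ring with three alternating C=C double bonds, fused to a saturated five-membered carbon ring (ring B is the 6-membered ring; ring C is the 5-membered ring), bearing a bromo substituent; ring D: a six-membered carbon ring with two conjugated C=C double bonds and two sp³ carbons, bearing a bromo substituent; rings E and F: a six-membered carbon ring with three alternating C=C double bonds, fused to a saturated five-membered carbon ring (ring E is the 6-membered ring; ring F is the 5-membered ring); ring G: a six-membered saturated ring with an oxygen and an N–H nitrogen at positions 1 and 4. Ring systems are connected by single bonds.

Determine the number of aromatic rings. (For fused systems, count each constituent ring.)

3

Ring A has a continuous p-orbital overlap around the ring; 2 ring double bonds (4 π electrons) plus a heteroatom lone pair (2) give 6 π electrons. Since 6 = 4n+2 (n=1), ring A is aromatic (oxazole).
Ring B is fully conjugated (every ring atom contributes a p orbital); 3 ring double bonds give 6 π electrons. That satisfies 4n+2 with n=1, so ring B is aromatic (benzene ring).
Ring C has three sp³ carbons, so it is not fully conjugated — not aromatic (cyclopentane ring).
Ring D has two sp³ carbons, so it is not fully conjugated — not aromatic (1,3-cyclohexadiene).
Ring E is planar and fully conjugated; 3 ring double bonds give 6 π electrons. Since 6 = 4n+2 (n=1), ring E is aromatic (benzene ring).
Ring F has three sp³ carbons, so it is not fully conjugated — not aromatic (cyclopentane ring).
Ring G has only sp³ atoms, so it is not fully conjugated — not aromatic (morpholine).
Aromatic: A, B, E. Total: 3.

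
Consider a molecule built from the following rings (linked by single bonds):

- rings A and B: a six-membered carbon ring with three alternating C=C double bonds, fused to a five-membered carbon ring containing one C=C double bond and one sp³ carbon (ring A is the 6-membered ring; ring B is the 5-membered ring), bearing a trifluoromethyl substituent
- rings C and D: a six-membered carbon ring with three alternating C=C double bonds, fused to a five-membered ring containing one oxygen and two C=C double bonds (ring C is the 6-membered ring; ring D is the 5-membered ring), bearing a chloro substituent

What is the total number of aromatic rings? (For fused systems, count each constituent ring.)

Ring A is fully conjugated (every ring atom contributes a p orbital); 3 ring double bonds give 6 π electrons. Since 6 = 4n+2 (n=1), ring A is aromatic (benzene ring).
Ring B has one sp³ carbon, so it is not fully conjugated — not aromatic (cyclopentene ring).
Rings C and D form a fused bicyclic system (with one oxygen) with 9 sp² atoms and 10 π electrons from ring double bonds plus a heteroatom lone pair. 10 = 4(2)+2, so the system is aromatic and both rings count as aromatic (benzofuran).
Aromatic: A, C, D. Total: 3.

3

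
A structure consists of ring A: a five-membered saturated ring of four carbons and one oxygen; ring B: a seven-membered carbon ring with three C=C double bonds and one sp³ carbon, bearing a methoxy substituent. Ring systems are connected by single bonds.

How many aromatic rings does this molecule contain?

Ring A has only sp³ atoms, so it is not fully conjugated — not aromatic (tetrahydrofuran).
Ring B has one sp³ carbon, so it is not fully conjugated — not aromatic (cycloheptatriene).
No ring is aromatic. Total: 0.

0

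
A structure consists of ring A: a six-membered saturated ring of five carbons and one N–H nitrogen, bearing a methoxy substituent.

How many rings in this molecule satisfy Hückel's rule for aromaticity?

Ring A has only sp³ atoms, so it is not fully conjugated — not aromatic (piperidine).

0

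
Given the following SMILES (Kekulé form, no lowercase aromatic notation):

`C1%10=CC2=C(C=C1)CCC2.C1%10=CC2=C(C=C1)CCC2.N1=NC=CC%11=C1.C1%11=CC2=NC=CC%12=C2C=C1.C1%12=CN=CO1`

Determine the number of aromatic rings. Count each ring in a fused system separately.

6

The SMILES encodes a six-membered carbon ring with three alternating C=C double bonds, fused to a saturated five-membered carbon ring; a six-membered carbon ring with three alternating C=C double bonds, fused to a saturated five-membered carbon ring; a six-membered ring with two adjacent nitrogens and three alternating double bonds; two fused six-membered rings, each with three alternating double bonds; one ring is all carbon and the other has one ring nitrogen; a five-membered ring with an oxygen at position 1 and a nitrogen at position 3 (in a C=N bond), with two double bonds.
The 6-membered ring is planar and fully conjugated; 3 ring double bonds give 6 π electrons. Since 6 = 4n+2 (n=1), it is aromatic (benzene ring).
The 5-membered ring has three sp³ carbons, so it is not fully conjugated — not aromatic (cyclopentane ring).
The second 6-membered ring is fully conjugated (every ring atom contributes a p orbital); 3 ring double bonds give 6 π electrons. Since 6 = 4n+2 (n=1), it is aromatic (benzene ring).
The second 5-membered ring has three sp³ carbons, so it is not fully conjugated — not aromatic (cyclopentane ring).
The 6-membered ring with two nitrogens (1,2) is planar and fully conjugated; 3 ring double bonds give 6 π electrons. That satisfies 4n+2 with n=1, so it is aromatic (pyridazine).
The fused 6/6-membered bicyclic (with one nitrogen) is a single π system with 10 sp² atoms and 10 π electrons from ring double bonds. 10 = 4(2)+2, so the system is aromatic and both rings count as aromatic (quinoline).
The 5-membered ring with one oxygen and one =N– is fully conjugated (every ring atom contributes a p orbital); 2 ring double bonds (4 π electrons) plus a heteroatom lone pair (2) give 6 π electrons. 6 = 4(1)+2, so it is aromatic (oxazole).
6 of the 8 rings are aromatic. Total: 6.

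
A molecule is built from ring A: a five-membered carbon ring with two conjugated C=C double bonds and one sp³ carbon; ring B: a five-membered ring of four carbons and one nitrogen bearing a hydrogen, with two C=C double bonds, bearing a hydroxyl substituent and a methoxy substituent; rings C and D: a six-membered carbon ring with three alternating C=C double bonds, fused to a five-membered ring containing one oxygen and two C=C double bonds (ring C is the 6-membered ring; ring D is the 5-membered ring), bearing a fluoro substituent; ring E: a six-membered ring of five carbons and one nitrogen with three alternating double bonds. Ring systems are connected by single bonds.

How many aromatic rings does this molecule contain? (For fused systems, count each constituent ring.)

4

Ring A has one sp³ carbon, so it is not fully conjugated — not aromatic (cyclopentadiene).
Ring B is planar and fully conjugated; 2 ring double bonds (4 π electrons) plus a heteroatom lone pair (2) give 6 π electrons. That satisfies 4n+2 with n=1, so ring B is aromatic (pyrrole).
Rings C and D form a fused bicyclic system (with one oxygen) with 9 sp² atoms and 10 π electrons from ring double bonds plus a heteroatom lone pair. 10 = 4(2)+2, so the system is aromatic and both rings count as aromatic (benzofuran).
Ring E has a continuous p-orbital overlap around the ring; 3 ring double bonds give 6 π electrons. 6 = 4(1)+2, so ring E is aromatic (pyridine).
Aromatic: B, C, D, E. Total: 4.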